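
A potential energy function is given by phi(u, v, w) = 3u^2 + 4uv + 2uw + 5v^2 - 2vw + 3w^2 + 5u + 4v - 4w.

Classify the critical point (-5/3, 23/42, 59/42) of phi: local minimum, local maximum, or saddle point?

local minimum

The Hessian is constant: H = [[6, 4, 2], [4, 10, -2], [2, -2, 6]].
Leading principal minors: Δ₁ = 6, Δ₂ = 44, Δ₃ = 168.
All leading minors are positive, so H is positive definite: a local minimum.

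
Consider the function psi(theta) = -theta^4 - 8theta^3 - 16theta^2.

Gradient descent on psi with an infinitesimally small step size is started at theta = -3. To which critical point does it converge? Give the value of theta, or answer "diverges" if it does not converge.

psi'(theta) = -4theta(theta + 2)(theta + 4), so psi'(-3) = -12.
Gradient descent moves in the -psi' direction, i.e. theta is increasing.
The nearest critical point in that direction is theta = -2, where psi'' = 16 > 0 (a local minimum). The iterate converges there.

-2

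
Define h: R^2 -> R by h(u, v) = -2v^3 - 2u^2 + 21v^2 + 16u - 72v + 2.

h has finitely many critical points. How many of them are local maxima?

1

h separates as a function of u plus a function of v, so ∇h=0 decouples.
∂h/∂u = -4(u - 4) = 0 at u ∈ {4}; ∂h/∂v = -6(v - 4)(v - 3) = 0 at v ∈ {3, 4}.
The Hessian is diagonal: diag(h_uu, h_vv). Second derivatives: h_uu(4)=-4; h_vv(3)=6, h_vv(4)=-6.
Local maxima occur where both diagonal entries negative: (4, 4). Count: 1.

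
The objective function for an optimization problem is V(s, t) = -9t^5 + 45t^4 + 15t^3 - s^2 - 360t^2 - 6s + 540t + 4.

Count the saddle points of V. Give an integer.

V separates as a function of s plus a function of t, so ∇V=0 decouples.
∂V/∂s = -2(s + 3) = 0 at s ∈ {-3}; ∂V/∂t = -45(t - 3)(t - 2)(t - 1)(t + 2) = 0 at t ∈ {-2, 1, 2, 3}.
The Hessian is diagonal: diag(V_ss, V_tt). Second derivatives: V_ss(-3)=-2; V_tt(-2)=2700, V_tt(1)=-270, V_tt(2)=180, V_tt(3)=-450.
Saddle points occur where the two diagonal entries have opposite signs: (-3, -2), (-3, 2). Count: 2.

2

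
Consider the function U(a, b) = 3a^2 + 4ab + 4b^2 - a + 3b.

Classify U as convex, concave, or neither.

U is quadratic, so its Hessian is the constant matrix H = [[6, 4], [4, 8]].
det(H) = 32, tr(H) = 14.
det(H) > 0 and tr(H) > 0, so H is positive definite everywhere: convex.

convex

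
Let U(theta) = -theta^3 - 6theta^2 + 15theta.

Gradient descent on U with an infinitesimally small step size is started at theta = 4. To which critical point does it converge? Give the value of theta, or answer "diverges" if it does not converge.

U'(theta) = -3(theta - 1)(theta + 5), so U'(4) = -81.
Gradient descent moves in the -U' direction, i.e. theta is increasing.
There is no critical point above theta=4, and U' keeps the same sign, so the iterate runs off to +∞.

diverges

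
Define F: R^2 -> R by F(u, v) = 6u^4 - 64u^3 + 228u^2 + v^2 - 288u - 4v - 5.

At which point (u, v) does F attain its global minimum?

(1, 2)

F(u,v) separates as P(u) + Q(v) − 5, so its minimum is min P + min Q − 5.
P'(u) = 24(u - 4)(u - 3)(u - 1) vanishes at u ∈ {1, 3, 4}; Q'(v) = 2v - 4 vanishes at v ∈ {2}.
Local minima of P (where P''>0): P(1)=-118, P(4)=-64. Local minima of Q: Q(2)=-4.
So the global minimum of F is P(1) + Q(2) − 5 = -118 − 4 − 5 = -127, attained at (1, 2).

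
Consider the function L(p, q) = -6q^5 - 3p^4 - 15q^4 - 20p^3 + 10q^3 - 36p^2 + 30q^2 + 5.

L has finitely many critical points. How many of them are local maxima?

L separates as a function of p plus a function of q, so ∇L=0 decouples.
∂L/∂p = -12p(p + 2)(p + 3) = 0 at p ∈ {-3, -2, 0}; ∂L/∂q = -30q(q - 1)(q + 1)(q + 2) = 0 at q ∈ {-2, -1, 0, 1}.
The Hessian is diagonal: diag(L_pp, L_qq). Second derivatives: L_pp(-3)=-36, L_pp(-2)=24, L_pp(0)=-72; L_qq(-2)=180, L_qq(-1)=-60, L_qq(0)=60, L_qq(1)=-180.
Local maxima occur where both diagonal entries negative: (-3, -1), (-3, 1), (0, -1), (0, 1). Count: 4.

4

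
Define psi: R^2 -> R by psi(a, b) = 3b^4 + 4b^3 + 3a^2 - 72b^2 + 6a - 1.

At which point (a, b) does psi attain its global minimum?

(-1, -4)

psi(a,b) separates as P(a) + Q(b) − 1, so its minimum is min P + min Q − 1.
P'(a) = 6a + 6 vanishes at a ∈ {-1}; Q'(b) = 12b(b - 3)(b + 4) vanishes at b ∈ {-4, 0, 3}.
Local minima of P (where P''>0): P(-1)=-3. Local minima of Q: Q(-4)=-640, Q(3)=-297.
So the global minimum of psi is P(-1) + Q(-4) − 1 = -3 − 640 − 1 = -644, attained at (-1, -4).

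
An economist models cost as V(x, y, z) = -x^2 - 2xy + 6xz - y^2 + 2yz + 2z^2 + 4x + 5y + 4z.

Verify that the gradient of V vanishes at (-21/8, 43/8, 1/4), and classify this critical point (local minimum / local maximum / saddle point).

saddle point

∇V = (-2x - 2y + 6z + 4, -2x - 2y + 2z + 5, 6x + 2y + 4z + 4); substituting (-21/8, 43/8, 1/4) gives ∇V = (0, 0, 0), so (-21/8, 43/8, 1/4) is indeed a critical point.
The Hessian is constant: H = [[-2, -2, 6], [-2, -2, 2], [6, 2, 4]].
Leading principal minors: Δ₁ = -2, Δ₂ = 0, Δ₃ = 32.
The minors fit neither the all-positive nor the alternating-sign pattern, so H is indefinite: a saddle point.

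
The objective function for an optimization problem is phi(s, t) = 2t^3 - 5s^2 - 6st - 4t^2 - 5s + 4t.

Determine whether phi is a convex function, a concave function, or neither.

neither

The term 2t^3 is cubic, so the Hessian is not constant.
∂²phi/∂t² = 12t - 8, which takes both signs as t varies (negative for sufficiently negative t). A diagonal entry of the Hessian changing sign means the Hessian is neither positive- nor negative-semidefinite on all of R^2.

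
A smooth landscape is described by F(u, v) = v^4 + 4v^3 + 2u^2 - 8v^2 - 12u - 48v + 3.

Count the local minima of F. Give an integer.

F separates as a function of u plus a function of v, so ∇F=0 decouples.
∂F/∂u = 4(u - 3) = 0 at u ∈ {3}; ∂F/∂v = 4(v - 2)(v + 2)(v + 3) = 0 at v ∈ {-3, -2, 2}.
The Hessian is diagonal: diag(F_uu, F_vv). Second derivatives: F_uu(3)=4; F_vv(-3)=20, F_vv(-2)=-16, F_vv(2)=80.
Local minima occur where both diagonal entries positive: (3, -3), (3, 2). Count: 2.

2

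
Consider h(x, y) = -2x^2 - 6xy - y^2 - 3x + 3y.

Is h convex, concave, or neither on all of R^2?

neither

h is quadratic, so its Hessian is the constant matrix H = [[-4, -6], [-6, -2]].
det(H) = -28, tr(H) = -6.
det(H) < 0, so H is indefinite: neither convex nor concave.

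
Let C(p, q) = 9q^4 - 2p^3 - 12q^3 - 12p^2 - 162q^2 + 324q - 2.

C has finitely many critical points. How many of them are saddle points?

C separates as a function of p plus a function of q, so ∇C=0 decouples.
∂C/∂p = -6p(p + 4) = 0 at p ∈ {-4, 0}; ∂C/∂q = 36(q - 3)(q - 1)(q + 3) = 0 at q ∈ {-3, 1, 3}.
The Hessian is diagonal: diag(C_pp, C_qq). Second derivatives: C_pp(-4)=24, C_pp(0)=-24; C_qq(-3)=864, C_qq(1)=-288, C_qq(3)=432.
Saddle points occur where the two diagonal entries have opposite signs: (-4, 1), (0, -3), (0, 3). Count: 3.

3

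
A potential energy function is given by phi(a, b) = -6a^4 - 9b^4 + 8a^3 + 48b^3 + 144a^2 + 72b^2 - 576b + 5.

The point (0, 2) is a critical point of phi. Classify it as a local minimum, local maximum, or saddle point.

local minimum

The mixed partial ∂²phi/∂a∂b is 0, so the Hessian at any point is diag(phi_aa, phi_bb) = diag(24(-3a^2 + 2a + 12), 36(-3b^2 + 8b + 4)).
At (0, 2): H = diag(288, 288).
Both eigenvalues are positive, so H is positive definite: a local minimum.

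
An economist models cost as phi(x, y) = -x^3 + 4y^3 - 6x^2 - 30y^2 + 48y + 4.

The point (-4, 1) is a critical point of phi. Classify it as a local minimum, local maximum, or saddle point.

saddle point

The mixed partial ∂²phi/∂x∂y is 0, so the Hessian at any point is diag(phi_xx, phi_yy) = diag(-6(x + 2), 12(2y - 5)).
At (-4, 1): H = diag(12, -36).
The eigenvalues have opposite signs, so H is indefinite: a saddle point.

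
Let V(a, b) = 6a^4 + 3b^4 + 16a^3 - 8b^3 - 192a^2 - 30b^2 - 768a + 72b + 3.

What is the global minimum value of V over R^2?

-3733

V(a,b) separates as P(a) + Q(b) + 3, so its minimum is min P + min Q + 3.
P'(a) = 24(a - 4)(a + 2)(a + 4) vanishes at a ∈ {-4, -2, 4}; Q'(b) = 12(b - 3)(b - 1)(b + 2) vanishes at b ∈ {-2, 1, 3}.
Local minima of P (where P''>0): P(-4)=512, P(4)=-3584. Local minima of Q: Q(-2)=-152, Q(3)=-27.
So the global minimum of V is P(4) + Q(-2) + 3 = -3584 − 152 + 3 = -3733, attained at (4, -2).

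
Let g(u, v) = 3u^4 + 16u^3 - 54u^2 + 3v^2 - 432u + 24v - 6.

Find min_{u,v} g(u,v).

-1161

g(u,v) separates as P(u) + Q(v) − 6, so its minimum is min P + min Q − 6.
P'(u) = 12(u - 3)(u + 3)(u + 4) vanishes at u ∈ {-4, -3, 3}; Q'(v) = 6v + 24 vanishes at v ∈ {-4}.
Local minima of P (where P''>0): P(-4)=608, P(3)=-1107. Local minima of Q: Q(-4)=-48.
So the global minimum of g is P(3) + Q(-4) − 6 = -1107 − 48 − 6 = -1161, attained at (3, -4).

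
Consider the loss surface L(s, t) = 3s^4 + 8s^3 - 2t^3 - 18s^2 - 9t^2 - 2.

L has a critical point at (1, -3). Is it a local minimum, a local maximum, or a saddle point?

local minimum

The mixed partial ∂²L/∂s∂t is 0, so the Hessian at any point is diag(L_ss, L_tt) = diag(12(3s^2 + 4s - 3), -6(2t + 3)).
At (1, -3): H = diag(48, 18).
Both eigenvalues are positive, so H is positive definite: a local minimum.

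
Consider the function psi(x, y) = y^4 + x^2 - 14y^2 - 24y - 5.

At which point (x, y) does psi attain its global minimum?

psi(x,y) separates as P(x) + Q(y) − 5, so its minimum is min P + min Q − 5.
P'(x) = 2x vanishes at x ∈ {0}; Q'(y) = 4(y - 3)(y + 1)(y + 2) vanishes at y ∈ {-2, -1, 3}.
Local minima of P (where P''>0): P(0)=0. Local minima of Q: Q(-2)=8, Q(3)=-117.
So the global minimum of psi is P(0) + Q(3) − 5 = 0 − 117 − 5 = -122, attained at (0, 3).

(0, 3)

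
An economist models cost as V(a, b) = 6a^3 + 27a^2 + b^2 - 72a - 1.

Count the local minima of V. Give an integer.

1

V separates as a function of a plus a function of b, so ∇V=0 decouples.
∂V/∂a = 18(a - 1)(a + 4) = 0 at a ∈ {-4, 1}; ∂V/∂b = 2b = 0 at b ∈ {0}.
The Hessian is diagonal: diag(V_aa, V_bb). Second derivatives: V_aa(-4)=-90, V_aa(1)=90; V_bb(0)=2.
Local minima occur where both diagonal entries positive: (1, 0). Count: 1.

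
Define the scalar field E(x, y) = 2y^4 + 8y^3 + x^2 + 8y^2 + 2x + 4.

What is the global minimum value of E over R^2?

E(x,y) separates as P(x) + Q(y) + 4, so its minimum is min P + min Q + 4.
P'(x) = 2x + 2 vanishes at x ∈ {-1}; Q'(y) = 8y(y + 1)(y + 2) vanishes at y ∈ {-2, -1, 0}.
Local minima of P (where P''>0): P(-1)=-1. Local minima of Q: Q(-2)=0, Q(0)=0.
So the global minimum of E is P(-1) + Q(-2) + 4 = -1 + 0 + 4 = 3, attained at (-1, -2).

3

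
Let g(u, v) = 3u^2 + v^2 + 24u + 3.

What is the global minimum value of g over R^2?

-45

g(u,v) separates as P(u) + Q(v) + 3, so its minimum is min P + min Q + 3.
P'(u) = 6u + 24 vanishes at u ∈ {-4}; Q'(v) = 2v vanishes at v ∈ {0}.
Local minima of P (where P''>0): P(-4)=-48. Local minima of Q: Q(0)=0.
So the global minimum of g is P(-4) + Q(0) + 3 = -48 + 0 + 3 = -45, attained at (-4, 0).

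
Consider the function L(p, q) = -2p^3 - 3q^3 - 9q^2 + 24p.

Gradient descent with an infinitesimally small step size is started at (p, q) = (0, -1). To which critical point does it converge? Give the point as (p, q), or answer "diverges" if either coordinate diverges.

(-2, -2)

L is separable, so gradient descent decouples: p follows -∂L/∂p, q follows -∂L/∂q.
∂L/∂p = -6(p - 2)(p + 2); at p=0 this is 24, so p decreases.
∂L/∂q = -9q(q + 2); at q=-1 this is 9, so q decreases.
p converges to its nearest critical value -2 (a local min of the p-part); q converges to -2. The iterate converges to (-2, -2).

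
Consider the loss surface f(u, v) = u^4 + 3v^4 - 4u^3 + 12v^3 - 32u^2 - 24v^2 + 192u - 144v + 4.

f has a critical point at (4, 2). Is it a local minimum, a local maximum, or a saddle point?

The mixed partial ∂²f/∂u∂v is 0, so the Hessian at any point is diag(f_uu, f_vv) = diag(4(3u^2 - 6u - 16), 12(3v^2 + 6v - 4)).
At (4, 2): H = diag(32, 240).
Both eigenvalues are positive, so H is positive definite: a local minimum.

local minimum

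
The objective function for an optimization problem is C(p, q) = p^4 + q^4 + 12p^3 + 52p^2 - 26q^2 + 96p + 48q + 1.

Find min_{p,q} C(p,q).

-415

C(p,q) separates as A(p) + B(q) + 1, so its minimum is min A + min B + 1.
A'(p) = 4(p + 2)(p + 3)(p + 4) vanishes at p ∈ {-4, -3, -2}; B'(q) = 4(q - 3)(q - 1)(q + 4) vanishes at q ∈ {-4, 1, 3}.
Local minima of A (where A''>0): A(-4)=-64, A(-2)=-64. Local minima of B: B(-4)=-352, B(3)=-9.
So the global minimum of C is A(-4) + B(-4) + 1 = -64 − 352 + 1 = -415, attained at (-4, -4).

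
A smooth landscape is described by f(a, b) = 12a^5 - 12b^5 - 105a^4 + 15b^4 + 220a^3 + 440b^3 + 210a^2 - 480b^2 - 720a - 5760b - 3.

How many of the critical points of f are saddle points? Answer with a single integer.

8

f separates as a function of a plus a function of b, so ∇f=0 decouples.
∂f/∂a = 60(a - 4)(a - 3)(a - 1)(a + 1) = 0 at a ∈ {-1, 1, 3, 4}; ∂f/∂b = -60(b - 4)(b - 3)(b + 2)(b + 4) = 0 at b ∈ {-4, -2, 3, 4}.
The Hessian is diagonal: diag(f_aa, f_bb). Second derivatives: f_aa(-1)=-2400, f_aa(1)=720, f_aa(3)=-480, f_aa(4)=900; f_bb(-4)=6720, f_bb(-2)=-3600, f_bb(3)=2100, f_bb(4)=-2880.
Saddle points occur where the two diagonal entries have opposite signs: (-1, -4), (-1, 3), (1, -2), (1, 4), (3, -4), (3, 3), (4, -2), (4, 4). Count: 8.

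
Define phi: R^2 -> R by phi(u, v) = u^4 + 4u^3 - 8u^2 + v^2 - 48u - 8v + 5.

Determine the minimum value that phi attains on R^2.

phi(u,v) separates as P(u) + Q(v) + 5, so its minimum is min P + min Q + 5.
P'(u) = 4(u - 2)(u + 2)(u + 3) vanishes at u ∈ {-3, -2, 2}; Q'(v) = 2v - 8 vanishes at v ∈ {4}.
Local minima of P (where P''>0): P(-3)=45, P(2)=-80. Local minima of Q: Q(4)=-16.
So the global minimum of phi is P(2) + Q(4) + 5 = -80 − 16 + 5 = -91, attained at (2, 4).

-91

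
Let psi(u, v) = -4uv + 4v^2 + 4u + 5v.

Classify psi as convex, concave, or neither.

psi is quadratic, so its Hessian is the constant matrix H = [[0, -4], [-4, 8]].
det(H) = -16, tr(H) = 8.
det(H) < 0, so H is indefinite: neither convex nor concave.

neither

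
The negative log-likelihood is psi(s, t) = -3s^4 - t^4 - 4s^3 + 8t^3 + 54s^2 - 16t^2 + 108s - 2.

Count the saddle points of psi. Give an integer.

4

psi separates as a function of s plus a function of t, so ∇psi=0 decouples.
∂psi/∂s = -12(s - 3)(s + 1)(s + 3) = 0 at s ∈ {-3, -1, 3}; ∂psi/∂t = -4t(t - 4)(t - 2) = 0 at t ∈ {0, 2, 4}.
The Hessian is diagonal: diag(psi_ss, psi_tt). Second derivatives: psi_ss(-3)=-144, psi_ss(-1)=96, psi_ss(3)=-288; psi_tt(0)=-32, psi_tt(2)=16, psi_tt(4)=-32.
Saddle points occur where the two diagonal entries have opposite signs: (-3, 2), (-1, 0), (-1, 4), (3, 2). Count: 4.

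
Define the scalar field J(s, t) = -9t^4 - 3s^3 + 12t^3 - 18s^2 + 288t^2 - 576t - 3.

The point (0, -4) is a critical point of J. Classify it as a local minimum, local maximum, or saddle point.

The mixed partial ∂²J/∂s∂t is 0, so the Hessian at any point is diag(J_ss, J_tt) = diag(-18(s + 2), 36(-3t^2 + 2t + 16)).
At (0, -4): H = diag(-36, -1440).
Both eigenvalues are negative, so H is negative definite: a local maximum.

local maximum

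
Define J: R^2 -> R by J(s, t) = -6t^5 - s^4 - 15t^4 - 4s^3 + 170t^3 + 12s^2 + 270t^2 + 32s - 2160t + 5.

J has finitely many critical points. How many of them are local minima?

J separates as a function of s plus a function of t, so ∇J=0 decouples.
∂J/∂s = -4(s - 2)(s + 1)(s + 4) = 0 at s ∈ {-4, -1, 2}; ∂J/∂t = -30(t - 3)(t - 2)(t + 3)(t + 4) = 0 at t ∈ {-4, -3, 2, 3}.
The Hessian is diagonal: diag(J_ss, J_tt). Second derivatives: J_ss(-4)=-72, J_ss(-1)=36, J_ss(2)=-72; J_tt(-4)=1260, J_tt(-3)=-900, J_tt(2)=900, J_tt(3)=-1260.
Local minima occur where both diagonal entries positive: (-1, -4), (-1, 2). Count: 2.

2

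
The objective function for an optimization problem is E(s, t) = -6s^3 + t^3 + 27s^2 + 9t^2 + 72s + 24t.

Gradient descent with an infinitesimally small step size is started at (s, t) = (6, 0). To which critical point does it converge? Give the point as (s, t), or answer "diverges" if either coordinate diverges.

diverges

E is separable, so gradient descent decouples: s follows -∂E/∂s, t follows -∂E/∂t.
∂E/∂s = -18(s - 4)(s + 1); at s=6 this is -252, so s increases.
∂E/∂t = 3(t + 2)(t + 4); at t=0 this is 24, so t decreases.
The s-coordinate has no critical point in that direction and runs off to infinity.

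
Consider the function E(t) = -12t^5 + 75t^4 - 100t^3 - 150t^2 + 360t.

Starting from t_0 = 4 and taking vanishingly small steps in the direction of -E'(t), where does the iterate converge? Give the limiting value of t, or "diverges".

diverges

E'(t) = -60(t - 3)(t - 2)(t - 1)(t + 1), so E'(4) = -1800.
Gradient descent moves in the -E' direction, i.e. t is increasing.
There is no critical point above t=4, and E' keeps the same sign, so the iterate runs off to +∞.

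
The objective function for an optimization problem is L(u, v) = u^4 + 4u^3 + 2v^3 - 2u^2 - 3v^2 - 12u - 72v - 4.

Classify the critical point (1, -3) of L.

saddle point

The mixed partial ∂²L/∂u∂v is 0, so the Hessian at any point is diag(L_uu, L_vv) = diag(4(3u^2 + 6u - 1), 6(2v - 1)).
At (1, -3): H = diag(32, -42).
The eigenvalues have opposite signs, so H is indefinite: a saddle point.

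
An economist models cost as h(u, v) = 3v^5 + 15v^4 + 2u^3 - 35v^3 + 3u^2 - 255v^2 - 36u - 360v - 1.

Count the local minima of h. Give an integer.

h separates as a function of u plus a function of v, so ∇h=0 decouples.
∂h/∂u = 6(u - 2)(u + 3) = 0 at u ∈ {-3, 2}; ∂h/∂v = 15(v - 3)(v + 1)(v + 2)(v + 4) = 0 at v ∈ {-4, -2, -1, 3}.
The Hessian is diagonal: diag(h_uu, h_vv). Second derivatives: h_uu(-3)=-30, h_uu(2)=30; h_vv(-4)=-630, h_vv(-2)=150, h_vv(-1)=-180, h_vv(3)=2100.
Local minima occur where both diagonal entries positive: (2, -2), (2, 3). Count: 2.

2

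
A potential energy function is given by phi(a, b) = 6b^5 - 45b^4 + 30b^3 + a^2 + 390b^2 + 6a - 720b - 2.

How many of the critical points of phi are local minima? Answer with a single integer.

2

phi separates as a function of a plus a function of b, so ∇phi=0 decouples.
∂phi/∂a = 2(a + 3) = 0 at a ∈ {-3}; ∂phi/∂b = 30(b - 4)(b - 3)(b - 1)(b + 2) = 0 at b ∈ {-2, 1, 3, 4}.
The Hessian is diagonal: diag(phi_aa, phi_bb). Second derivatives: phi_aa(-3)=2; phi_bb(-2)=-2700, phi_bb(1)=540, phi_bb(3)=-300, phi_bb(4)=540.
Local minima occur where both diagonal entries positive: (-3, 1), (-3, 4). Count: 2.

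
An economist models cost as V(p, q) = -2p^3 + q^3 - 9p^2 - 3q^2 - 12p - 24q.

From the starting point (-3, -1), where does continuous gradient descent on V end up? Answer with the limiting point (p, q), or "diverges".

V is separable, so gradient descent decouples: p follows -∂V/∂p, q follows -∂V/∂q.
∂V/∂p = -6(p + 1)(p + 2); at p=-3 this is -12, so p increases.
∂V/∂q = 3(q - 4)(q + 2); at q=-1 this is -15, so q increases.
p converges to its nearest critical value -2 (a local min of the p-part); q converges to 4. The iterate converges to (-2, 4).

(-2, 4)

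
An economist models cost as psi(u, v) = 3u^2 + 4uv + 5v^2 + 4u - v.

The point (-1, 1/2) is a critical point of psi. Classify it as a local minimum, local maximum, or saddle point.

local minimum

The Hessian of psi is constant: H = [[6, 4], [4, 10]].
det(H) = 6·10 − 4² = 44.
det(H) > 0 and tr(H) = 16 > 0, so H is positive definite and the point is a local minimum.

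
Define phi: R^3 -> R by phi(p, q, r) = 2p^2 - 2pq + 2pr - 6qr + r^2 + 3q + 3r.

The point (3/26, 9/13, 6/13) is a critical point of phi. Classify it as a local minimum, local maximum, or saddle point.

The Hessian is constant: H = [[4, -2, 2], [-2, 0, -6], [2, -6, 2]].
Leading principal minors: Δ₁ = 4, Δ₂ = -4, Δ₃ = -104.
The minors fit neither the all-positive nor the alternating-sign pattern, so H is indefinite: a saddle point.

saddle point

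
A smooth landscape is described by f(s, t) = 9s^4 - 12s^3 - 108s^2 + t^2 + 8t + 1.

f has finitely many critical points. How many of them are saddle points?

f separates as a function of s plus a function of t, so ∇f=0 decouples.
∂f/∂s = 36s(s - 3)(s + 2) = 0 at s ∈ {-2, 0, 3}; ∂f/∂t = 2(t + 4) = 0 at t ∈ {-4}.
The Hessian is diagonal: diag(f_ss, f_tt). Second derivatives: f_ss(-2)=360, f_ss(0)=-216, f_ss(3)=540; f_tt(-4)=2.
Saddle points occur where the two diagonal entries have opposite signs: (0, -4). Count: 1.

1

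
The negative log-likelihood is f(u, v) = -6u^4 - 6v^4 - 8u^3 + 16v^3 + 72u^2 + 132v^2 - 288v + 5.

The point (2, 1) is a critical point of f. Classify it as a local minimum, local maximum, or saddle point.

The mixed partial ∂²f/∂u∂v is 0, so the Hessian at any point is diag(f_uu, f_vv) = diag(24(-3u^2 - 2u + 6), 24(-3v^2 + 4v + 11)).
At (2, 1): H = diag(-240, 288).
The eigenvalues have opposite signs, so H is indefinite: a saddle point.

saddle point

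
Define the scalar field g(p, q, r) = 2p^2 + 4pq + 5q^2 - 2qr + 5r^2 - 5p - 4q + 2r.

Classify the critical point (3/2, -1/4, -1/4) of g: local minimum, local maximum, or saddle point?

The Hessian is constant: H = [[4, 4, 0], [4, 10, -2], [0, -2, 10]].
Leading principal minors: Δ₁ = 4, Δ₂ = 24, Δ₃ = 224.
All leading minors are positive, so H is positive definite: a local minimum.

local minimum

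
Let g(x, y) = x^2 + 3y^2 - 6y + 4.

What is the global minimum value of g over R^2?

g(x,y) separates as P(x) + Q(y) + 4, so its minimum is min P + min Q + 4.
P'(x) = 2x vanishes at x ∈ {0}; Q'(y) = 6y - 6 vanishes at y ∈ {1}.
Local minima of P (where P''>0): P(0)=0. Local minima of Q: Q(1)=-3.
So the global minimum of g is P(0) + Q(1) + 4 = 0 − 3 + 4 = 1, attained at (0, 1).

1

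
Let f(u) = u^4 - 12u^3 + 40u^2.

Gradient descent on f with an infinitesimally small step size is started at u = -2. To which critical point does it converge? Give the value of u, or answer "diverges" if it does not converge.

0

f'(u) = 4u(u - 5)(u - 4), so f'(-2) = -336.
Gradient descent moves in the -f' direction, i.e. u is increasing.
The nearest critical point in that direction is u = 0, where f'' = 80 > 0 (a local minimum). The iterate converges there.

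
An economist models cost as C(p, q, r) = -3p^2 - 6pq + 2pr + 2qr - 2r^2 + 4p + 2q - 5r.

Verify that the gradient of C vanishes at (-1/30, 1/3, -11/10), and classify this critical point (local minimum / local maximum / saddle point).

∇C = (-6p - 6q + 2r + 4, -6p + 2r + 2, 2p + 2q - 4r - 5); substituting (-1/30, 1/3, -11/10) gives ∇C = (0, 0, 0), so (-1/30, 1/3, -11/10) is indeed a critical point.
The Hessian is constant: H = [[-6, -6, 2], [-6, 0, 2], [2, 2, -4]].
Leading principal minors: Δ₁ = -6, Δ₂ = -36, Δ₃ = 120.
The minors fit neither the all-positive nor the alternating-sign pattern, so H is indefinite: a saddle point.

saddle point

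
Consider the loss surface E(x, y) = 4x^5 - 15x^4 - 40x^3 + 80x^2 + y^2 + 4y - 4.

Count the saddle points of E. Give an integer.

2

E separates as a function of x plus a function of y, so ∇E=0 decouples.
∂E/∂x = 20x(x - 4)(x - 1)(x + 2) = 0 at x ∈ {-2, 0, 1, 4}; ∂E/∂y = 2(y + 2) = 0 at y ∈ {-2}.
The Hessian is diagonal: diag(E_xx, E_yy). Second derivatives: E_xx(-2)=-720, E_xx(0)=160, E_xx(1)=-180, E_xx(4)=1440; E_yy(-2)=2.
Saddle points occur where the two diagonal entries have opposite signs: (-2, -2), (1, -2). Count: 2.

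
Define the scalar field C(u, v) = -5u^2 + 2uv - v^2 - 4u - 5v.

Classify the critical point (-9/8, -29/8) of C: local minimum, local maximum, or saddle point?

local maximum

The Hessian of C is constant: H = [[-10, 2], [2, -2]].
det(H) = (-10)·(-2) − 2² = 16.
det(H) > 0 and tr(H) = -12 < 0, so H is negative definite and the point is a local maximum.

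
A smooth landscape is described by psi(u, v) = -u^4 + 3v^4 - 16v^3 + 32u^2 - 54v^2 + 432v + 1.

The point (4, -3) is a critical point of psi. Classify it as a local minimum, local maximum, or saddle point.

saddle point

The mixed partial ∂²psi/∂u∂v is 0, so the Hessian at any point is diag(psi_uu, psi_vv) = diag(4(-3u^2 + 16), 12(3v^2 - 8v - 9)).
At (4, -3): H = diag(-128, 504).
The eigenvalues have opposite signs, so H is indefinite: a saddle point.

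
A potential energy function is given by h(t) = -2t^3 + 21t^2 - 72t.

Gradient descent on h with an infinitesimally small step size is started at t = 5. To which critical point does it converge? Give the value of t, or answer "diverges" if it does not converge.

diverges

h'(t) = -6(t - 4)(t - 3), so h'(5) = -12.
Gradient descent moves in the -h' direction, i.e. t is increasing.
There is no critical point above t=5, and h' keeps the same sign, so the iterate runs off to +∞.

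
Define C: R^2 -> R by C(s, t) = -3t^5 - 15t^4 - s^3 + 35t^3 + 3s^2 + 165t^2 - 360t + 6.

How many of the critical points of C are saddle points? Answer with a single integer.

4

C separates as a function of s plus a function of t, so ∇C=0 decouples.
∂C/∂s = -3s(s - 2) = 0 at s ∈ {0, 2}; ∂C/∂t = -15(t - 2)(t - 1)(t + 3)(t + 4) = 0 at t ∈ {-4, -3, 1, 2}.
The Hessian is diagonal: diag(C_ss, C_tt). Second derivatives: C_ss(0)=6, C_ss(2)=-6; C_tt(-4)=450, C_tt(-3)=-300, C_tt(1)=300, C_tt(2)=-450.
Saddle points occur where the two diagonal entries have opposite signs: (0, -3), (0, 2), (2, -4), (2, 1). Count: 4.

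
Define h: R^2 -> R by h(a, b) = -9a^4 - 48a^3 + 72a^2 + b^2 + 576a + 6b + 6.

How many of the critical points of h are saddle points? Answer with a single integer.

2

h separates as a function of a plus a function of b, so ∇h=0 decouples.
∂h/∂a = -36(a - 2)(a + 2)(a + 4) = 0 at a ∈ {-4, -2, 2}; ∂h/∂b = 2(b + 3) = 0 at b ∈ {-3}.
The Hessian is diagonal: diag(h_aa, h_bb). Second derivatives: h_aa(-4)=-432, h_aa(-2)=288, h_aa(2)=-864; h_bb(-3)=2.
Saddle points occur where the two diagonal entries have opposite signs: (-4, -3), (2, -3). Count: 2.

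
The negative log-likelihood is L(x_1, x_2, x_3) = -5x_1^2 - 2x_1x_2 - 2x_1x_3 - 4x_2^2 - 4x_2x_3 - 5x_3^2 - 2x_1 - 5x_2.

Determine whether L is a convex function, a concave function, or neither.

concave

L is quadratic, so its Hessian is the constant matrix H = [[-10, -2, -2], [-2, -8, -4], [-2, -4, -10]].
Leading principal minors: -10, 76, -600.
Signs alternate −, +, − ⇒ H ≺ 0 ⇒ concave.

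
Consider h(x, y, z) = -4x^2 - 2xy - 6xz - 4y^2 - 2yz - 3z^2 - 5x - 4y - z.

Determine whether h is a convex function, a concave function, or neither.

h is quadratic, so its Hessian is the constant matrix H = [[-8, -2, -6], [-2, -8, -2], [-6, -2, -6]].
Leading principal minors: -8, 60, -88.
Signs alternate −, +, − ⇒ H ≺ 0 ⇒ concave.

concave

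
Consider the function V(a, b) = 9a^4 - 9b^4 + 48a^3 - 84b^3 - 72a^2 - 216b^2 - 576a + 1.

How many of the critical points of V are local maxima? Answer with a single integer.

V separates as a function of a plus a function of b, so ∇V=0 decouples.
∂V/∂a = 36(a - 2)(a + 2)(a + 4) = 0 at a ∈ {-4, -2, 2}; ∂V/∂b = -36b(b + 3)(b + 4) = 0 at b ∈ {-4, -3, 0}.
The Hessian is diagonal: diag(V_aa, V_bb). Second derivatives: V_aa(-4)=432, V_aa(-2)=-288, V_aa(2)=864; V_bb(-4)=-144, V_bb(-3)=108, V_bb(0)=-432.
Local maxima occur where both diagonal entries negative: (-2, -4), (-2, 0). Count: 2.

2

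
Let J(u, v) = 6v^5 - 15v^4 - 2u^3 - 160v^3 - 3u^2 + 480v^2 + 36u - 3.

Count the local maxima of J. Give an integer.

J separates as a function of u plus a function of v, so ∇J=0 decouples.
∂J/∂u = -6(u - 2)(u + 3) = 0 at u ∈ {-3, 2}; ∂J/∂v = 30v(v - 4)(v - 2)(v + 4) = 0 at v ∈ {-4, 0, 2, 4}.
The Hessian is diagonal: diag(J_uu, J_vv). Second derivatives: J_uu(-3)=30, J_uu(2)=-30; J_vv(-4)=-5760, J_vv(0)=960, J_vv(2)=-720, J_vv(4)=1920.
Local maxima occur where both diagonal entries negative: (2, -4), (2, 2). Count: 2.

2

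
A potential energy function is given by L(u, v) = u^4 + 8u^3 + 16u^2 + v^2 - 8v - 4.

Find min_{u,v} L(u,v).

-20

L(u,v) separates as P(u) + Q(v) − 4, so its minimum is min P + min Q − 4.
P'(u) = 4u(u + 2)(u + 4) vanishes at u ∈ {-4, -2, 0}; Q'(v) = 2v - 8 vanishes at v ∈ {4}.
Local minima of P (where P''>0): P(-4)=0, P(0)=0. Local minima of Q: Q(4)=-16.
So the global minimum of L is P(-4) + Q(4) − 4 = 0 − 16 − 4 = -20, attained at (-4, 4).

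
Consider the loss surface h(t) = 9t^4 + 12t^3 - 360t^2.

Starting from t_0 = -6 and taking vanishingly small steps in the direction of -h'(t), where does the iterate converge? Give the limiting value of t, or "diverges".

-5

h'(t) = 36t(t - 4)(t + 5), so h'(-6) = -2160.
Gradient descent moves in the -h' direction, i.e. t is increasing.
The nearest critical point in that direction is t = -5, where h'' = 1620 > 0 (a local minimum). The iterate converges there.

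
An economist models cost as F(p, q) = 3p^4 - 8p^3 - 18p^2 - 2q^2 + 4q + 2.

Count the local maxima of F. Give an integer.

1

F separates as a function of p plus a function of q, so ∇F=0 decouples.
∂F/∂p = 12p(p - 3)(p + 1) = 0 at p ∈ {-1, 0, 3}; ∂F/∂q = -4(q - 1) = 0 at q ∈ {1}.
The Hessian is diagonal: diag(F_pp, F_qq). Second derivatives: F_pp(-1)=48, F_pp(0)=-36, F_pp(3)=144; F_qq(1)=-4.
Local maxima occur where both diagonal entries negative: (0, 1). Count: 1.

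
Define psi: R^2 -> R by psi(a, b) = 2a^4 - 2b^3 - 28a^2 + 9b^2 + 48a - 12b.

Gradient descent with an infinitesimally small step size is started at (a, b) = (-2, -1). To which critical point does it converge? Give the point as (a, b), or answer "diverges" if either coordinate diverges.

psi is separable, so gradient descent decouples: a follows -∂psi/∂a, b follows -∂psi/∂b.
∂psi/∂a = 8(a - 2)(a - 1)(a + 3); at a=-2 this is 96, so a decreases.
∂psi/∂b = -6(b - 2)(b - 1); at b=-1 this is -36, so b increases.
a converges to its nearest critical value -3 (a local min of the a-part); b converges to 1. The iterate converges to (-3, 1).

(-3, 1)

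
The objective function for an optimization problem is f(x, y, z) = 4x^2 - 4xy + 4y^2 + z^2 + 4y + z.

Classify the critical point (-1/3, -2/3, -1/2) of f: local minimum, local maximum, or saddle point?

The Hessian is constant: H = [[8, -4, 0], [-4, 8, 0], [0, 0, 2]].
Leading principal minors: Δ₁ = 8, Δ₂ = 48, Δ₃ = 96.
All leading minors are positive, so H is positive definite: a local minimum.

local minimum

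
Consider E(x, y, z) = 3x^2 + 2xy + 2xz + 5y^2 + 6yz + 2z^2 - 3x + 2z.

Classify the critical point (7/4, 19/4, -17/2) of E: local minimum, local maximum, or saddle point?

The Hessian is constant: H = [[6, 2, 2], [2, 10, 6], [2, 6, 4]].
Leading principal minors: Δ₁ = 6, Δ₂ = 56, Δ₃ = 16.
All leading minors are positive, so H is positive definite: a local minimum.

local minimum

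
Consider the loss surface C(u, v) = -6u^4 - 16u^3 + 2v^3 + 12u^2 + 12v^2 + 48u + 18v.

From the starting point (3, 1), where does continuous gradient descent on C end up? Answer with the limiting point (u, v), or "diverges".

diverges

C is separable, so gradient descent decouples: u follows -∂C/∂u, v follows -∂C/∂v.
∂C/∂u = -24(u - 1)(u + 1)(u + 2); at u=3 this is -960, so u increases.
∂C/∂v = 6(v + 1)(v + 3); at v=1 this is 48, so v decreases.
The u-coordinate has no critical point in that direction and runs off to infinity.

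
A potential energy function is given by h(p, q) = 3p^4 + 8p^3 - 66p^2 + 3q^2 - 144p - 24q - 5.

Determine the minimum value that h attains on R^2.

-620

h(p,q) separates as A(p) + B(q) − 5, so its minimum is min A + min B − 5.
A'(p) = 12(p - 3)(p + 1)(p + 4) vanishes at p ∈ {-4, -1, 3}; B'(q) = 6q - 24 vanishes at q ∈ {4}.
Local minima of A (where A''>0): A(-4)=-224, A(3)=-567. Local minima of B: B(4)=-48.
So the global minimum of h is A(3) + B(4) − 5 = -567 − 48 − 5 = -620, attained at (3, 4).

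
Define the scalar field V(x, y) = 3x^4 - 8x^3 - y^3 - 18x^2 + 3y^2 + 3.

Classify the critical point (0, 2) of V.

The mixed partial ∂²V/∂x∂y is 0, so the Hessian at any point is diag(V_xx, V_yy) = diag(12(3x^2 - 4x - 3), 6(-y + 1)).
At (0, 2): H = diag(-36, -6).
Both eigenvalues are negative, so H is negative definite: a local maximum.

local maximum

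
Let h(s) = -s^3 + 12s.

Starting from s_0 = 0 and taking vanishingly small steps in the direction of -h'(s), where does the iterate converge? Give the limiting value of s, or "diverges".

-2

h'(s) = -3(s - 2)(s + 2), so h'(0) = 12.
Gradient descent moves in the -h' direction, i.e. s is decreasing.
The nearest critical point in that direction is s = -2, where h'' = 12 > 0 (a local minimum). The iterate converges there.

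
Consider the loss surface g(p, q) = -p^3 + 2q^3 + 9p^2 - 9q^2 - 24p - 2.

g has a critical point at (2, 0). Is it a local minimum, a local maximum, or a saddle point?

The mixed partial ∂²g/∂p∂q is 0, so the Hessian at any point is diag(g_pp, g_qq) = diag(6(-p + 3), 6(2q - 3)).
At (2, 0): H = diag(6, -18).
The eigenvalues have opposite signs, so H is indefinite: a saddle point.

saddle point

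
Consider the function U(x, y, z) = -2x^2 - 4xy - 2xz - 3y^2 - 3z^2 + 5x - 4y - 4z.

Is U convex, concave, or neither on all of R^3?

U is quadratic, so its Hessian is the constant matrix H = [[-4, -4, -2], [-4, -6, 0], [-2, 0, -6]].
Leading principal minors: -4, 8, -24.
Signs alternate −, +, − ⇒ H ≺ 0 ⇒ concave.

concave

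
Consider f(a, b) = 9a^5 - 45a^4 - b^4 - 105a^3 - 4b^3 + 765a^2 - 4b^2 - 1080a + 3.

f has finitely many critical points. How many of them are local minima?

f separates as a function of a plus a function of b, so ∇f=0 decouples.
∂f/∂a = 45(a - 4)(a - 2)(a - 1)(a + 3) = 0 at a ∈ {-3, 1, 2, 4}; ∂f/∂b = -4b(b + 1)(b + 2) = 0 at b ∈ {-2, -1, 0}.
The Hessian is diagonal: diag(f_aa, f_bb). Second derivatives: f_aa(-3)=-6300, f_aa(1)=540, f_aa(2)=-450, f_aa(4)=1890; f_bb(-2)=-8, f_bb(-1)=4, f_bb(0)=-8.
Local minima occur where both diagonal entries positive: (1, -1), (4, -1). Count: 2.

2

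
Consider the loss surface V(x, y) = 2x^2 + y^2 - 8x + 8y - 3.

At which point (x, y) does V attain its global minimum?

(2, -4)

V(x,y) separates as P(x) + Q(y) − 3, so its minimum is min P + min Q − 3.
P'(x) = 4x - 8 vanishes at x ∈ {2}; Q'(y) = 2y + 8 vanishes at y ∈ {-4}.
Local minima of P (where P''>0): P(2)=-8. Local minima of Q: Q(-4)=-16.
So the global minimum of V is P(2) + Q(-4) − 3 = -8 − 16 − 3 = -27, attained at (2, -4).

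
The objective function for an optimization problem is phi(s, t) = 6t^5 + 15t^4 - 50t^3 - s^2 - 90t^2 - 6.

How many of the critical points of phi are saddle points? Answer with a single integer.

phi separates as a function of s plus a function of t, so ∇phi=0 decouples.
∂phi/∂s = -2s = 0 at s ∈ {0}; ∂phi/∂t = 30t(t - 2)(t + 1)(t + 3) = 0 at t ∈ {-3, -1, 0, 2}.
The Hessian is diagonal: diag(phi_ss, phi_tt). Second derivatives: phi_ss(0)=-2; phi_tt(-3)=-900, phi_tt(-1)=180, phi_tt(0)=-180, phi_tt(2)=900.
Saddle points occur where the two diagonal entries have opposite signs: (0, -1), (0, 2). Count: 2.

2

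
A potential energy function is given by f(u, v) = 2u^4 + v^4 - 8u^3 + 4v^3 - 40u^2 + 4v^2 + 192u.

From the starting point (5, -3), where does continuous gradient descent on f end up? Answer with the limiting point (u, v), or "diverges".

(4, -2)

f is separable, so gradient descent decouples: u follows -∂f/∂u, v follows -∂f/∂v.
∂f/∂u = 8(u - 4)(u - 2)(u + 3); at u=5 this is 192, so u decreases.
∂f/∂v = 4v(v + 1)(v + 2); at v=-3 this is -24, so v increases.
u converges to its nearest critical value 4 (a local min of the u-part); v converges to -2. The iterate converges to (4, -2).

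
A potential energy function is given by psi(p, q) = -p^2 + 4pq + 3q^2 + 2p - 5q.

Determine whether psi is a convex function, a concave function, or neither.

psi is quadratic, so its Hessian is the constant matrix H = [[-2, 4], [4, 6]].
det(H) = -28, tr(H) = 4.
det(H) < 0, so H is indefinite: neither convex nor concave.

neither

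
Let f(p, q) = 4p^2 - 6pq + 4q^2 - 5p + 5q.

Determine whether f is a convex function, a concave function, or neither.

f is quadratic, so its Hessian is the constant matrix H = [[8, -6], [-6, 8]].
det(H) = 28, tr(H) = 16.
det(H) > 0 and tr(H) > 0, so H is positive definite everywhere: convex.

convex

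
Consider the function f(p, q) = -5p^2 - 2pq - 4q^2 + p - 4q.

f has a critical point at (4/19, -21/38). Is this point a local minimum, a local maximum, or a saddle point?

local maximum

The Hessian of f is constant: H = [[-10, -2], [-2, -8]].
det(H) = (-10)·(-8) − (-2)² = 76.
det(H) > 0 and tr(H) = -18 < 0, so H is negative definite and the point is a local maximum.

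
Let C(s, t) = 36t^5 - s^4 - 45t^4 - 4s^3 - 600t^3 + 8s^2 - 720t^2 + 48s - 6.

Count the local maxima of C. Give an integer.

4

C separates as a function of s plus a function of t, so ∇C=0 decouples.
∂C/∂s = -4(s - 2)(s + 2)(s + 3) = 0 at s ∈ {-3, -2, 2}; ∂C/∂t = 180t(t - 4)(t + 1)(t + 2) = 0 at t ∈ {-2, -1, 0, 4}.
The Hessian is diagonal: diag(C_ss, C_tt). Second derivatives: C_ss(-3)=-20, C_ss(-2)=16, C_ss(2)=-80; C_tt(-2)=-2160, C_tt(-1)=900, C_tt(0)=-1440, C_tt(4)=21600.
Local maxima occur where both diagonal entries negative: (-3, -2), (-3, 0), (2, -2), (2, 0). Count: 4.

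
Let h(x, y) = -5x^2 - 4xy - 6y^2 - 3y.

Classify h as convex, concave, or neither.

h is quadratic, so its Hessian is the constant matrix H = [[-10, -4], [-4, -12]].
det(H) = 104, tr(H) = -22.
det(H) > 0 and tr(H) < 0, so H is negative definite everywhere: concave.

concave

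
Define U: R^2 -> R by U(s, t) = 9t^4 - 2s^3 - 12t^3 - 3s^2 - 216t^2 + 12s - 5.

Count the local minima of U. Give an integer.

2

U separates as a function of s plus a function of t, so ∇U=0 decouples.
∂U/∂s = -6(s - 1)(s + 2) = 0 at s ∈ {-2, 1}; ∂U/∂t = 36t(t - 4)(t + 3) = 0 at t ∈ {-3, 0, 4}.
The Hessian is diagonal: diag(U_ss, U_tt). Second derivatives: U_ss(-2)=18, U_ss(1)=-18; U_tt(-3)=756, U_tt(0)=-432, U_tt(4)=1008.
Local minima occur where both diagonal entries positive: (-2, -3), (-2, 4). Count: 2.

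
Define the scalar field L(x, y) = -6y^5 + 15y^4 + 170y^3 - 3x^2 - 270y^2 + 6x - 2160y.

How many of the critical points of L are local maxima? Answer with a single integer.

L separates as a function of x plus a function of y, so ∇L=0 decouples.
∂L/∂x = -6(x - 1) = 0 at x ∈ {1}; ∂L/∂y = -30(y - 4)(y - 3)(y + 2)(y + 3) = 0 at y ∈ {-3, -2, 3, 4}.
The Hessian is diagonal: diag(L_xx, L_yy). Second derivatives: L_xx(1)=-6; L_yy(-3)=1260, L_yy(-2)=-900, L_yy(3)=900, L_yy(4)=-1260.
Local maxima occur where both diagonal entries negative: (1, -2), (1, 4). Count: 2.

2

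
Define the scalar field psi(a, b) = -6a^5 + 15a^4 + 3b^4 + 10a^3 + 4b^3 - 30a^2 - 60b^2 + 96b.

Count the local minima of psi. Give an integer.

4

psi separates as a function of a plus a function of b, so ∇psi=0 decouples.
∂psi/∂a = -30a(a - 2)(a - 1)(a + 1) = 0 at a ∈ {-1, 0, 1, 2}; ∂psi/∂b = 12(b - 2)(b - 1)(b + 4) = 0 at b ∈ {-4, 1, 2}.
The Hessian is diagonal: diag(psi_aa, psi_bb). Second derivatives: psi_aa(-1)=180, psi_aa(0)=-60, psi_aa(1)=60, psi_aa(2)=-180; psi_bb(-4)=360, psi_bb(1)=-60, psi_bb(2)=72.
Local minima occur where both diagonal entries positive: (-1, -4), (-1, 2), (1, -4), (1, 2). Count: 4.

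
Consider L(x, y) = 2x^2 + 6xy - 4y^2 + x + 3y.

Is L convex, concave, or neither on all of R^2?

L is quadratic, so its Hessian is the constant matrix H = [[4, 6], [6, -8]].
det(H) = -68, tr(H) = -4.
det(H) < 0, so H is indefinite: neither convex nor concave.

neither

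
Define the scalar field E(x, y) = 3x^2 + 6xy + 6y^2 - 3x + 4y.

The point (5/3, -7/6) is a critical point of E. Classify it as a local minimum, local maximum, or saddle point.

local minimum

The Hessian of E is constant: H = [[6, 6], [6, 12]].
det(H) = 6·12 − 6² = 36.
det(H) > 0 and tr(H) = 18 > 0, so H is positive definite and the point is a local minimum.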